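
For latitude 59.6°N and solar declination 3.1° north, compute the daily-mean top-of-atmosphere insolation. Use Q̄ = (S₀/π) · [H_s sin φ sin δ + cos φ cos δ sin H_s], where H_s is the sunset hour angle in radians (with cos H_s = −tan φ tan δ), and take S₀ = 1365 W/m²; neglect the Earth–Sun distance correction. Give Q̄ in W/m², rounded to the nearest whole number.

cos H_s = −tan(59.6°) · tan(3.1°) = -0.0923, so H_s = arccos(-0.0923) = 95.30°. In radians, H_s = 1.6633.
H_s sin φ sin δ = 1.6633 × 0.8625 × 0.0541 = 0.0776.
cos φ cos δ sin H_s = 0.5060 × 0.9985 × 0.9957 = 0.5031.
Q̄ = (1365/π) × (0.0776 + 0.5031) = 434.49 × 0.5807 = 252.31 W/m².

252 W/m²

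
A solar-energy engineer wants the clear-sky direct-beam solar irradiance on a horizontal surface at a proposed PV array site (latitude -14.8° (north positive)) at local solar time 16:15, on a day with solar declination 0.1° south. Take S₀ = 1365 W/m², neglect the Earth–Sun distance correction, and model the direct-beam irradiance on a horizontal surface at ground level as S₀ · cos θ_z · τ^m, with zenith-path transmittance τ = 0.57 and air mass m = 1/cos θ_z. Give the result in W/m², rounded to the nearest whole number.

157 W/m²

Hour angle H = 15° × (16.25 − 12) = 63.75°.
cos θ_z = sin φ sin δ + cos φ cos δ cos H = (-0.2554)(-0.0017) + (0.9668)(1.0000)(0.4423) = 0.4280.
Air mass m = 1/cos θ_z = 1/0.4280 = 2.336; τ^m = 0.57^2.336 = 0.2690.
Surface direct beam = 1365 × 0.4280 × 0.2690 = 157.16 W/m².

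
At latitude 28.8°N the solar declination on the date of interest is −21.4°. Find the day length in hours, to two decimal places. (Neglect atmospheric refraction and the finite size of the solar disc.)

−tan φ tan δ = −(0.5498)(-0.3919) = 0.2155; H_s = arccos(0.2155) = 77.56°.
Day length = 2 H_s / 15° h⁻¹ = 155.12° / 15 = 10.341 h.

10.34 hours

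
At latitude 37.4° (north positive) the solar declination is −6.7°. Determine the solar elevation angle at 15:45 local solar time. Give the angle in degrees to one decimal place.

Hour angle H = 15° × (15.75 − 12) = 56.25°.
cos θ_z = sin(37.4°) sin(-6.7°) + cos(37.4°) cos(-6.7°) cos(56.25°) = -0.0709 + 0.4383 = 0.3674.
θ_z = arccos(0.3674) = 68.44°, so the elevation is 90° − 68.44° = 21.56°.

21.6°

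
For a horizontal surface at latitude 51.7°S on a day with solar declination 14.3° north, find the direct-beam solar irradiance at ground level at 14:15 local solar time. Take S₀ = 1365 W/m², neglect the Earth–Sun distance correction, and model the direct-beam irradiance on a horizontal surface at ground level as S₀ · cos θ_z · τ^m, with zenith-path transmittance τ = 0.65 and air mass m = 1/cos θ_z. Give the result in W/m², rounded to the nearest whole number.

102 W/m²

Hour angle H = 15° × (14.25 − 12) = 33.75°.
cos θ_z = sin(-51.7°) sin(14.3°) + cos(-51.7°) cos(14.3°) cos(33.75°) = -0.1938 + 0.4994 = 0.3056.
Air mass m = 1/cos θ_z = 1/0.3056 = 3.272; τ^m = 0.65^3.272 = 0.2443.
Surface direct beam = 1365 × 0.3056 × 0.2443 = 101.91 W/m².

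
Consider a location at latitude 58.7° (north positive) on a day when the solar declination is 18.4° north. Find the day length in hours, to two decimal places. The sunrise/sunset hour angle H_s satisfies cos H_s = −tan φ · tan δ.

−tan φ tan δ = −(1.6447)(0.3327) = -0.5472; H_s = arccos(-0.5472) = 123.18°.
Day length = 2 H_s / 15° h⁻¹ = 246.36° / 15 = 16.424 h.

16.42 hours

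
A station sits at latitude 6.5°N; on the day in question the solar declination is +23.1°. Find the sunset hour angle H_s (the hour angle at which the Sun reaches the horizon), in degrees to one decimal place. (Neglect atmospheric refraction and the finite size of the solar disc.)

92.8°

−tan φ tan δ = −(0.1139)(0.4265) = -0.0486; H_s = arccos(-0.0486) = 92.79°.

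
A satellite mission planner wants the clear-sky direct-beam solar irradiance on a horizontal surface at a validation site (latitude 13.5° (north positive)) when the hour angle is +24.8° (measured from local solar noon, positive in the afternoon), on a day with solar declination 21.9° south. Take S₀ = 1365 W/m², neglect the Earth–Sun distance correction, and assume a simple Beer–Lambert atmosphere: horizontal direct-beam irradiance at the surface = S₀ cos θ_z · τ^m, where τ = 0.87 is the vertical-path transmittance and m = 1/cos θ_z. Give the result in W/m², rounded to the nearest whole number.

With φ = 13.5°, δ = -21.9°, H = 24.80°: sin φ sin δ = -0.0871, cos φ cos δ cos H = 0.8190, so cos θ_z = 0.7319.
Air mass m = 1/cos θ_z = 1/0.7319 = 1.366; τ^m = 0.87^1.366 = 0.8268.
Surface direct beam = 1365 × 0.7319 × 0.8268 = 826.01 W/m².

826 W/m²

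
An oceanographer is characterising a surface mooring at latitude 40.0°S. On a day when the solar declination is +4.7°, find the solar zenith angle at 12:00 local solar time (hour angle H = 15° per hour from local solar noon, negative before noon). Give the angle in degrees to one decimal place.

44.7°

Hour angle H = 15° × (12 − 12) = 0.00°.
cos θ_z = sin(-40.0°) sin(4.7°) + cos(-40.0°) cos(4.7°) cos(0.00°) = -0.0527 + 0.7635 = 0.7108.
θ_z = arccos(0.7108) = 44.70°.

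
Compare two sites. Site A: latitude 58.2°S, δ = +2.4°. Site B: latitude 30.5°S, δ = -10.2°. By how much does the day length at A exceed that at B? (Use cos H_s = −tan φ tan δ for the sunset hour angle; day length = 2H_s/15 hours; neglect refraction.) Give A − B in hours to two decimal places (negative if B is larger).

A: H_s = arccos(−tan -58.2° · tan 2.4°) = 86.12°, so 2H_s/15 = 11.4827 h.
B: H_s = arccos(−tan -30.5° · tan -10.2°) = 96.08°, so 2H_s/15 = 12.8107 h.
A − B = 11.4827 − 12.8107 = -1.3280 h.

-1.33 h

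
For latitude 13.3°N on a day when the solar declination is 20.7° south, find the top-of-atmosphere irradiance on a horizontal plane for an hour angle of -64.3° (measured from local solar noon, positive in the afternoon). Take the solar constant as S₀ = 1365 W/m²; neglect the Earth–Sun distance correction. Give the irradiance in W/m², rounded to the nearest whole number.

With φ = 13.3°, δ = -20.7°, H = -64.30°: sin φ sin δ = -0.0813, cos φ cos δ cos H = 0.3948, so cos θ_z = 0.3135.
Top-of-atmosphere irradiance = S₀ cos θ_z = 1365 × 0.3135 = 427.93 W/m².

428 W/m²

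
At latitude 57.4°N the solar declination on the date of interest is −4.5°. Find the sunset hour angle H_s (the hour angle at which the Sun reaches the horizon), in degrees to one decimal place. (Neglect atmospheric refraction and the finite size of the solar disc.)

−tan φ tan δ = −(1.5637)(-0.0787) = 0.1231; H_s = arccos(0.1231) = 82.93°.

82.9°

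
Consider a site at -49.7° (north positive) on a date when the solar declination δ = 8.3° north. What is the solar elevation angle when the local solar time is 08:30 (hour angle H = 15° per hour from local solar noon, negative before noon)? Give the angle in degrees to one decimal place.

16.2°

Hour angle H = 15° × (8.5 − 12) = -52.50°.
With φ = -49.7°, δ = 8.3°, H = -52.50°: sin φ sin δ = -0.1101, cos φ cos δ cos H = 0.3896, so cos θ_z = 0.2795.
θ_z = arccos(0.2795) = 73.77°, so the elevation is 90° − 73.77° = 16.23°.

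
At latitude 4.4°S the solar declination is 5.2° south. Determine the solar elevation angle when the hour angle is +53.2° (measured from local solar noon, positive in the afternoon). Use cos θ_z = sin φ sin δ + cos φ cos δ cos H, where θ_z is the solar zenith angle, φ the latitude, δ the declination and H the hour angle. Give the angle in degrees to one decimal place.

cos θ_z = sin(-4.4°) sin(-5.2°) + cos(-4.4°) cos(-5.2°) cos(53.20°) = 0.0070 + 0.5948 = 0.6018.
θ_z = arccos(0.6018) = 53.00°, so the elevation is 90° − 53.00° = 37.00°.

37.0°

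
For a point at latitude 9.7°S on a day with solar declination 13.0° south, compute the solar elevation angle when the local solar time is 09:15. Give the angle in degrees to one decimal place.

49.5°

Hour angle H = 15° × (9.25 − 12) = -41.25°.
cos θ_z = sin(-9.7°) sin(-13.0°) + cos(-9.7°) cos(-13.0°) cos(-41.25°) = 0.0379 + 0.7221 = 0.7600.
θ_z = arccos(0.7600) = 40.54°, so the elevation is 90° − 40.54° = 49.46°.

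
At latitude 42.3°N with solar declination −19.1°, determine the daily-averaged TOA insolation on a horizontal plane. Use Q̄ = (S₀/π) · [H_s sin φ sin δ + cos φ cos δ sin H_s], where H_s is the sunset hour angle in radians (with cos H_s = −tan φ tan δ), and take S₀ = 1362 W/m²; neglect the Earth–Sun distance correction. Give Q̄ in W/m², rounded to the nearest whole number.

168 W/m²

cos H_s = −tan(42.3°) · tan(-19.1°) = 0.3151, so H_s = arccos(0.3151) = 71.63°. In radians, H_s = 1.2502.
H_s sin φ sin δ = 1.2502 × 0.6730 × -0.3272 = -0.2753.
cos φ cos δ sin H_s = 0.7396 × 0.9449 × 0.9490 = 0.6632.
Q̄ = (1362/π) × (-0.2753 + 0.6632) = 433.54 × 0.3879 = 168.17 W/m².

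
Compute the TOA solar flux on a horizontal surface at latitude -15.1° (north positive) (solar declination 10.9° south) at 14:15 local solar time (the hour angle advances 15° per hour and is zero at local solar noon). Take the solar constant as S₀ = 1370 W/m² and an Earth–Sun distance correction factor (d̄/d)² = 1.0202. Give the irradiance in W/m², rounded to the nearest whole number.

1171 W/m²

Hour angle H = 15° × (14.25 − 12) = 33.75°.
With φ = -15.1°, δ = -10.9°, H = 33.75°: sin φ sin δ = 0.0493, cos φ cos δ cos H = 0.7883, so cos θ_z = 0.8376.
Top-of-atmosphere irradiance = S₀ (d̄/d)² cos θ_z = 1370 × 1.0202 × 0.8376 = 1170.69 W/m².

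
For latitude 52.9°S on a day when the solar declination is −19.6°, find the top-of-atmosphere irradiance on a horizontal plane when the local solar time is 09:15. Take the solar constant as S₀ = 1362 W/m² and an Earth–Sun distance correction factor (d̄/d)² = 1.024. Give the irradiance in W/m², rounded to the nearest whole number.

Hour angle H = 15° × (9.25 − 12) = -41.25°.
cos θ_z = sin(-52.9°) sin(-19.6°) + cos(-52.9°) cos(-19.6°) cos(-41.25°) = 0.2676 + 0.4272 = 0.6948.
Top-of-atmosphere irradiance = S₀ (d̄/d)² cos θ_z = 1362 × 1.024 × 0.6948 = 969.03 W/m².

969 W/m²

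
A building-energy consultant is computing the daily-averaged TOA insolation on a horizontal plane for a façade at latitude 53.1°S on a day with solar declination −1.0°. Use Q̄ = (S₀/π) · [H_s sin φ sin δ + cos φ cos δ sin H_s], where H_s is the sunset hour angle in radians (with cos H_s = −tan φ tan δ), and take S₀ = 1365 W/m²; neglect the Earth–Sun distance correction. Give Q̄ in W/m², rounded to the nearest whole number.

−tan φ tan δ = −(-1.3319)(-0.0175) = -0.0233; H_s = arccos(-0.0233) = 91.34°. In radians, H_s = 1.5942.
H_s sin φ sin δ = 1.5942 × -0.7997 × -0.0175 = 0.0223.
cos φ cos δ sin H_s = 0.6004 × 0.9998 × 0.9997 = 0.6001.
Q̄ = (1365/π) × (0.0223 + 0.6001) = 434.49 × 0.6224 = 270.43 W/m².

270 W/m²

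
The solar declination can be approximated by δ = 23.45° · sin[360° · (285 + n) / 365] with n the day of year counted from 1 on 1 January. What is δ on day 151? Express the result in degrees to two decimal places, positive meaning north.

+22.04°

360 × (285 + 151) / 365 = 430.027°; sin(430.027°) = 0.9399.
δ = 23.45 × 0.9399 = 22.041° ≈ +22.04°.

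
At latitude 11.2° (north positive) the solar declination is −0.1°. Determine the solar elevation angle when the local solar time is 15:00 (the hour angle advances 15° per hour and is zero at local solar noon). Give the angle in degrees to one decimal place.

Hour angle H = 15° × (15 − 12) = 45.00°.
cos θ_z = sin(11.2°) sin(-0.1°) + cos(11.2°) cos(-0.1°) cos(45.00°) = -0.0003 + 0.6936 = 0.6933.
θ_z = arccos(0.6933) = 46.11°, so the elevation is 90° − 46.11° = 43.89°.

43.9°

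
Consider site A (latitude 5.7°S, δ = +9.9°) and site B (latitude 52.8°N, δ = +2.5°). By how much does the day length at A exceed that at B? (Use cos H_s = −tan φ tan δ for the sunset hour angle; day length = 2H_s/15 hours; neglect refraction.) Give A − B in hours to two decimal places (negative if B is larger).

A: H_s = arccos(−tan -5.7° · tan 9.9°) = 89.00°, so 2H_s/15 = 11.8667 h.
B: H_s = arccos(−tan 52.8° · tan 2.5°) = 93.30°, so 2H_s/15 = 12.4400 h.
A − B = 11.8667 − 12.4400 = -0.5733 h.

-0.57 h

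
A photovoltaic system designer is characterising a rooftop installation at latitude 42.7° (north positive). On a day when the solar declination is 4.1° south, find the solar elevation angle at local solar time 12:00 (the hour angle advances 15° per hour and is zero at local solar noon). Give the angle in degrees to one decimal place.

43.2°

Hour angle H = 15° × (12 − 12) = 0.00°.
With φ = 42.7°, δ = -4.1°, H = 0.00°: sin φ sin δ = -0.0485, cos φ cos δ cos H = 0.7330, so cos θ_z = 0.6845.
θ_z = arccos(0.6845) = 46.80°, so the elevation is 90° − 46.80° = 43.20°.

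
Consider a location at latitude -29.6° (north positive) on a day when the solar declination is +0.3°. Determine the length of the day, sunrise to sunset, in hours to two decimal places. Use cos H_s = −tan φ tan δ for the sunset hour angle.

The sunset hour angle satisfies cos H_s = −tan φ tan δ = 0.0030, giving H_s = 89.83°.
Day length = 2 H_s / 15° h⁻¹ = 179.66° / 15 = 11.977 h.

11.98 hours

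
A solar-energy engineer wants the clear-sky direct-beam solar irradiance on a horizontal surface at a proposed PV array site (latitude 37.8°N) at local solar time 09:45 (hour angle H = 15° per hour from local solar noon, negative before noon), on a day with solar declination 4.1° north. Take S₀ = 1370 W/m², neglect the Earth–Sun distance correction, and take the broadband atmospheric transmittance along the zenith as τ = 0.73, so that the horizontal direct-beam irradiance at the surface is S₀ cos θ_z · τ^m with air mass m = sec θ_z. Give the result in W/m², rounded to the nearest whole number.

611 W/m²

Hour angle H = 15° × (9.75 − 12) = -33.75°.
With φ = 37.8°, δ = 4.1°, H = -33.75°: sin φ sin δ = 0.0438, cos φ cos δ cos H = 0.6553, so cos θ_z = 0.6991.
Air mass m = 1/cos θ_z = 1/0.6991 = 1.430; τ^m = 0.73^1.430 = 0.6376.
Surface direct beam = 1370 × 0.6991 × 0.6376 = 610.67 W/m².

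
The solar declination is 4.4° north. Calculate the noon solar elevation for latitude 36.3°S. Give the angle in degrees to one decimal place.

At local solar noon the hour angle is zero, so the elevation is 90° − |φ − δ| = 90° − |-36.3° − (4.4°)| = 90° − 40.7° = 49.3°.

49.3°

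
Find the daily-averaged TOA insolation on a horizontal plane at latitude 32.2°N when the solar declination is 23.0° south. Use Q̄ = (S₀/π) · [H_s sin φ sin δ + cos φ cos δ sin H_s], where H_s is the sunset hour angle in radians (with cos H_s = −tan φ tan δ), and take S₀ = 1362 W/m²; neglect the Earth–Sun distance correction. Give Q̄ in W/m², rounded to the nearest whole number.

−tan φ tan δ = −(0.6297)(-0.4245) = 0.2673; H_s = arccos(0.2673) = 74.50°. In radians, H_s = 1.3003.
H_s sin φ sin δ = 1.3003 × 0.5329 × -0.3907 = -0.2707.
cos φ cos δ sin H_s = 0.8462 × 0.9205 × 0.9636 = 0.7506.
Q̄ = (1362/π) × (-0.2707 + 0.7506) = 433.54 × 0.4799 = 208.06 W/m².

208 W/m²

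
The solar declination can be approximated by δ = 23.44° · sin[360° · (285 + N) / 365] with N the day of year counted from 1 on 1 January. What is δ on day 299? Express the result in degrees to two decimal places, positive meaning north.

-13.78°

360 × (285 + 299) / 365 = 576.000°; sin(576.000°) = -0.5878.
δ = 23.44 × -0.5878 = -13.778° ≈ -13.78°.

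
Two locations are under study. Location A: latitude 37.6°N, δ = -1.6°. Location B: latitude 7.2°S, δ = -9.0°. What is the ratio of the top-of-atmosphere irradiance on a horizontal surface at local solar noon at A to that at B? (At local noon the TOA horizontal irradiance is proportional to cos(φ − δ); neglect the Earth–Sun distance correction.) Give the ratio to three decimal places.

0.775

A: cos θ_z = cos(37.6° − (-1.6°)) = 0.7749.
B: cos θ_z = cos(-7.2° − (-9.0°)) = 0.9995.
Ratio A/B = 0.7749 / 0.9995 = 0.7753.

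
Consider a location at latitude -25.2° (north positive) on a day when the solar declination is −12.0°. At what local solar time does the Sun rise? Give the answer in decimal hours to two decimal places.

5.62 h

cos H_s = −tan(-25.2°) · tan(-12.0°) = -0.1000, so H_s = arccos(-0.1000) = 95.74°.
Sunrise is at 12 − H_s/15 = 12 − 6.383 = 5.617 h local solar time.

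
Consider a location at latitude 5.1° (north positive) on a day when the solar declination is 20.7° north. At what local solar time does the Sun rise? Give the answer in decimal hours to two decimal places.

5.87 h

−tan φ tan δ = −(0.0892)(0.3779) = -0.0337; H_s = arccos(-0.0337) = 91.93°.
Sunrise is at 12 − H_s/15 = 12 − 6.129 = 5.871 h local solar time.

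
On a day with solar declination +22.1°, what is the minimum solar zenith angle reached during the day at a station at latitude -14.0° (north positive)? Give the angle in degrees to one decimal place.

At local solar noon the hour angle is zero, so the zenith angle is |φ − δ| = |-14.0° − (22.1°)| = 36.1°.

36.1°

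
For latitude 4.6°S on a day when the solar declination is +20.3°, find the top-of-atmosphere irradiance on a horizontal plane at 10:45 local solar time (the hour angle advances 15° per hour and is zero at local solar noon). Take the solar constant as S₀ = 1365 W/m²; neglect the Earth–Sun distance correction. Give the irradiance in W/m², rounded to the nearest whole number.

Hour angle H = 15° × (10.75 − 12) = -18.75°.
cos θ_z = sin φ sin δ + cos φ cos δ cos H = (-0.0802)(0.3469) + (0.9968)(0.9379)(0.9469) = 0.8574.
Top-of-atmosphere irradiance = S₀ cos θ_z = 1365 × 0.8574 = 1170.35 W/m².

1170 W/m²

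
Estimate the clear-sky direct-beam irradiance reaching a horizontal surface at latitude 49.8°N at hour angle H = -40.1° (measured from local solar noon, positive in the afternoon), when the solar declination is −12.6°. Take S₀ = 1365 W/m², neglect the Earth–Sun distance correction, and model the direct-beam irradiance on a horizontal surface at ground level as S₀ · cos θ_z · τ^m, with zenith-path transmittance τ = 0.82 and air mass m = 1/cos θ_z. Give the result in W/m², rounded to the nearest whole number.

229 W/m²

cos θ_z = sin φ sin δ + cos φ cos δ cos H = (0.7638)(-0.2181) + (0.6455)(0.9759)(0.7649) = 0.3153.
Air mass m = 1/cos θ_z = 1/0.3153 = 3.172; τ^m = 0.82^3.172 = 0.5329.
Surface direct beam = 1365 × 0.3153 × 0.5329 = 229.35 W/m².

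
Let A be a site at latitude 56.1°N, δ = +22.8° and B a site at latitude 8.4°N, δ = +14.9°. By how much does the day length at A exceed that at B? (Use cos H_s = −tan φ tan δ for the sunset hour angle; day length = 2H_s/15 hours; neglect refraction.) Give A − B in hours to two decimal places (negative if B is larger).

A: H_s = arccos(−tan 56.1° · tan 22.8°) = 128.72°, so 2H_s/15 = 17.1627 h.
B: H_s = arccos(−tan 8.4° · tan 14.9°) = 92.25°, so 2H_s/15 = 12.3000 h.
A − B = 17.1627 − 12.3000 = 4.8627 h.

+4.86 h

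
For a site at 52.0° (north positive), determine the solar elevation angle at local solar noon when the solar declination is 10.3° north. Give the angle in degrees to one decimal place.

48.3°

At local solar noon the hour angle is zero, so the elevation is 90° − |φ − δ| = 90° − |52.0° − (10.3°)| = 90° − 41.7° = 48.3°.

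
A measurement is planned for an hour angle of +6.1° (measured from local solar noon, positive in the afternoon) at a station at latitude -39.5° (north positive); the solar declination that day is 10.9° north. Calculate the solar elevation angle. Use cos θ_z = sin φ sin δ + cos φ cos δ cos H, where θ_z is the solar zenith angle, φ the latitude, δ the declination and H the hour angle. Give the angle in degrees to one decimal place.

39.3°

cos θ_z = sin(-39.5°) sin(10.9°) + cos(-39.5°) cos(10.9°) cos(6.10°) = -0.1203 + 0.7534 = 0.6331.
θ_z = arccos(0.6331) = 50.72°, so the elevation is 90° − 50.72° = 39.28°.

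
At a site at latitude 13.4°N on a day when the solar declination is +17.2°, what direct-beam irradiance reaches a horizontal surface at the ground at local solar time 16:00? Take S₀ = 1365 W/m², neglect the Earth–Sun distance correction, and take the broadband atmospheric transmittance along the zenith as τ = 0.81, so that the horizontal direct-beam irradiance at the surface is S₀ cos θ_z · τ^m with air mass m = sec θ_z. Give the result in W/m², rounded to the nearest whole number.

Hour angle H = 15° × (16 − 12) = 60.00°.
With φ = 13.4°, δ = 17.2°, H = 60.00°: sin φ sin δ = 0.0685, cos φ cos δ cos H = 0.4646, so cos θ_z = 0.5331.
Air mass m = 1/cos θ_z = 1/0.5331 = 1.876; τ^m = 0.81^1.876 = 0.6735.
Surface direct beam = 1365 × 0.5331 × 0.6735 = 490.09 W/m².

490 W/m²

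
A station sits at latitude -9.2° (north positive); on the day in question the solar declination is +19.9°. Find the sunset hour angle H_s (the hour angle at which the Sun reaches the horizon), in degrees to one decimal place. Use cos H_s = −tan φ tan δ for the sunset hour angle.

86.6°

The sunset hour angle satisfies cos H_s = −tan φ tan δ = 0.0586, giving H_s = 86.64°.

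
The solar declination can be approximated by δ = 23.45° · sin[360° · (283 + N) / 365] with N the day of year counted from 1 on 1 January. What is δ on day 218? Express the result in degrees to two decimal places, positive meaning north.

360 × (283 + 218) / 365 = 494.137°; sin(494.137°) = 0.7177.
δ = 23.45 × 0.7177 = 16.830° ≈ +16.83°.

+16.83°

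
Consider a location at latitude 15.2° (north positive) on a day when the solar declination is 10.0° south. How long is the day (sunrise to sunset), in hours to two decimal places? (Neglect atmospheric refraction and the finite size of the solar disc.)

11.63 hours

−tan φ tan δ = −(0.2717)(-0.1763) = 0.0479; H_s = arccos(0.0479) = 87.25°.
Day length = 2 H_s / 15° h⁻¹ = 174.50° / 15 = 11.633 h.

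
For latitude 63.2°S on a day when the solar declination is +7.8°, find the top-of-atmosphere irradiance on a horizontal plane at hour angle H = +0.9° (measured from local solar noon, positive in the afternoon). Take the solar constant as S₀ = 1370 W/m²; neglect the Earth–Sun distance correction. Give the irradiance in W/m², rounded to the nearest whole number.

With φ = -63.2°, δ = 7.8°, H = 0.90°: sin φ sin δ = -0.1211, cos φ cos δ cos H = 0.4467, so cos θ_z = 0.3256.
Top-of-atmosphere irradiance = S₀ cos θ_z = 1370 × 0.3256 = 446.07 W/m².

446 W/m²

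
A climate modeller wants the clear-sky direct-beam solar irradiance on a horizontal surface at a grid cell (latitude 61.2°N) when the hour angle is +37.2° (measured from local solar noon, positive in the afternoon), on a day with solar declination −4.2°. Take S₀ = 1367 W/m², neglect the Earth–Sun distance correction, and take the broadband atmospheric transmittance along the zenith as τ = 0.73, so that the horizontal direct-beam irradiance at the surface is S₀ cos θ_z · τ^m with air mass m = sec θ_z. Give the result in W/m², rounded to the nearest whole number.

162 W/m²

With φ = 61.2°, δ = -4.2°, H = 37.20°: sin φ sin δ = -0.0642, cos φ cos δ cos H = 0.3827, so cos θ_z = 0.3185.
Air mass m = 1/cos θ_z = 1/0.3185 = 3.140; τ^m = 0.73^3.140 = 0.3722.
Surface direct beam = 1367 × 0.3185 × 0.3722 = 162.05 W/m².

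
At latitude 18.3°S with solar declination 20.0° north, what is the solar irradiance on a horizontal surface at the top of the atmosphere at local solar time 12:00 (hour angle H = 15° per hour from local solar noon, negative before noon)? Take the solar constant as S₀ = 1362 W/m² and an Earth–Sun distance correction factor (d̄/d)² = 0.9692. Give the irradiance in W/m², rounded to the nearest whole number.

Hour angle H = 15° × (12 − 12) = 0.00°.
cos θ_z = sin(-18.3°) sin(20.0°) + cos(-18.3°) cos(20.0°) cos(0.00°) = -0.1074 + 0.8922 = 0.7848.
Top-of-atmosphere irradiance = S₀ (d̄/d)² cos θ_z = 1362 × 0.9692 × 0.7848 = 1035.98 W/m².

1036 W/m²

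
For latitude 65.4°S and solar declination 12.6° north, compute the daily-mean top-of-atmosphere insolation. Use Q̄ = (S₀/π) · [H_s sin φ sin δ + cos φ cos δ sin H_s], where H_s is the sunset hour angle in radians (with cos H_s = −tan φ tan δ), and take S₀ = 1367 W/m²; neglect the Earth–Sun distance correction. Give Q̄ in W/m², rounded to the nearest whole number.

63 W/m²

cos H_s = −tan(-65.4°) · tan(12.6°) = 0.4882, so H_s = arccos(0.4882) = 60.78°. In radians, H_s = 1.0608.
H_s sin φ sin δ = 1.0608 × -0.9092 × 0.2181 = -0.2104.
cos φ cos δ sin H_s = 0.4163 × 0.9759 × 0.8727 = 0.3545.
Q̄ = (1367/π) × (-0.2104 + 0.3545) = 435.13 × 0.1441 = 62.70 W/m².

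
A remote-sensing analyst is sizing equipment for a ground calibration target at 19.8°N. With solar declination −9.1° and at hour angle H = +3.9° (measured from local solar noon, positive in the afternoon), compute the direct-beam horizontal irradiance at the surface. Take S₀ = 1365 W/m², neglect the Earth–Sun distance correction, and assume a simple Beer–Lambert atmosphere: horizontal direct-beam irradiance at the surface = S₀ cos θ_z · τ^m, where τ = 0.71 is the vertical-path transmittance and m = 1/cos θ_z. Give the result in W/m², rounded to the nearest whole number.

cos θ_z = sin(19.8°) sin(-9.1°) + cos(19.8°) cos(-9.1°) cos(3.90°) = -0.0536 + 0.9269 = 0.8733.
Air mass m = 1/cos θ_z = 1/0.8733 = 1.145; τ^m = 0.71^1.145 = 0.6756.
Surface direct beam = 1365 × 0.8733 × 0.6756 = 805.35 W/m².

805 W/m²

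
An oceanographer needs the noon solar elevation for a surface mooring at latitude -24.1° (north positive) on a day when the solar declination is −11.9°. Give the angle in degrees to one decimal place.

77.8°

At local solar noon the hour angle is zero, so the elevation is 90° − |φ − δ| = 90° − |-24.1° − (-11.9°)| = 90° − 12.2° = 77.8°.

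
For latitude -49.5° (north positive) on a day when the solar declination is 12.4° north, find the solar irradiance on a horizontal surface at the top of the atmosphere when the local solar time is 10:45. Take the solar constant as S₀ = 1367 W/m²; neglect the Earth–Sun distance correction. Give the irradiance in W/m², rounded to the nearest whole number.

Hour angle H = 15° × (10.75 − 12) = -18.75°.
cos θ_z = sin φ sin δ + cos φ cos δ cos H = (-0.7604)(0.2147) + (0.6494)(0.9767)(0.9469) = 0.4373.
Top-of-atmosphere irradiance = S₀ cos θ_z = 1367 × 0.4373 = 597.79 W/m².

598 W/m²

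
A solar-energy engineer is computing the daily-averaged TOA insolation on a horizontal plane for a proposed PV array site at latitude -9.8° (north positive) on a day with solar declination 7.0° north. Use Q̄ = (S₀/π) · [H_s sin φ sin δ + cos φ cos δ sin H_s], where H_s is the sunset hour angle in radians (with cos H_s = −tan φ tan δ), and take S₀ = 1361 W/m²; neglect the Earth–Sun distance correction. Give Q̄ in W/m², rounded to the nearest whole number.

410 W/m²

The sunset hour angle satisfies cos H_s = −tan φ tan δ = 0.0212, giving H_s = 88.79°. In radians, H_s = 1.5497.
H_s sin φ sin δ = 1.5497 × -0.1702 × 0.1219 = -0.0322.
cos φ cos δ sin H_s = 0.9854 × 0.9925 × 0.9998 = 0.9778.
Q̄ = (1361/π) × (-0.0322 + 0.9778) = 433.22 × 0.9456 = 409.65 W/m².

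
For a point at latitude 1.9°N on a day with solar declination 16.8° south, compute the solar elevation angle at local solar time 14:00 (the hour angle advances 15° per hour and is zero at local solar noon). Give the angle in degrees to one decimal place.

Hour angle H = 15° × (14 − 12) = 30.00°.
cos θ_z = sin(1.9°) sin(-16.8°) + cos(1.9°) cos(-16.8°) cos(30.00°) = -0.0096 + 0.8286 = 0.8190.
θ_z = arccos(0.8190) = 35.02°, so the elevation is 90° − 35.02° = 54.98°.

55.0°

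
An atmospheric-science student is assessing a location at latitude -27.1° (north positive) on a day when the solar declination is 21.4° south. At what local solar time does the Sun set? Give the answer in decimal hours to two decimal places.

18.77 h

−tan φ tan δ = −(-0.5117)(-0.3919) = -0.2005; H_s = arccos(-0.2005) = 101.57°.
Sunset is at 12 + H_s/15 = 12 + 6.771 = 18.771 h local solar time.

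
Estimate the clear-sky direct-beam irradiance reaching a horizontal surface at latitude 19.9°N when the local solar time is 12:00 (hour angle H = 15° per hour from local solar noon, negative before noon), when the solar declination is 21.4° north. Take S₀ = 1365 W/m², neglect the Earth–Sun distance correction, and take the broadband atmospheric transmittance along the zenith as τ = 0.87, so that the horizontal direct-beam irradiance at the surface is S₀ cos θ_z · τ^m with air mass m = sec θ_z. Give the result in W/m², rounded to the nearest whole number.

1187 W/m²

Hour angle H = 15° × (12 − 12) = 0.00°.
cos θ_z = sin φ sin δ + cos φ cos δ cos H = (0.3404)(0.3649) + (0.9403)(0.9311)(1.0000) = 0.9997.
Air mass m = 1/cos θ_z = 1/0.9997 = 1.000; τ^m = 0.87^1.000 = 0.8700.
Surface direct beam = 1365 × 0.9997 × 0.8700 = 1187.19 W/m².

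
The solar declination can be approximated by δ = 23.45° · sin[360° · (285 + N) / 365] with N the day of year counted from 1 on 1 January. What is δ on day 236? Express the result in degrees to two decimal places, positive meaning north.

360 × (285 + 236) / 365 = 513.863°; sin(513.863°) = 0.4405.
δ = 23.45 × 0.4405 = 10.330° ≈ +10.33°.

+10.33°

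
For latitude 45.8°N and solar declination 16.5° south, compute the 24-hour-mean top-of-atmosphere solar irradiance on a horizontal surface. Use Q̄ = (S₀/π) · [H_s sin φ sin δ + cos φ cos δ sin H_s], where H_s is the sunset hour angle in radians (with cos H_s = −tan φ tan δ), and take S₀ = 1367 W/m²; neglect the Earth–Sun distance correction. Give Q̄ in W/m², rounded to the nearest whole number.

The sunset hour angle satisfies cos H_s = −tan φ tan δ = 0.3046, giving H_s = 72.27°. In radians, H_s = 1.2613.
H_s sin φ sin δ = 1.2613 × 0.7169 × -0.2840 = -0.2568.
cos φ cos δ sin H_s = 0.6972 × 0.9588 × 0.9525 = 0.6367.
Q̄ = (1367/π) × (-0.2568 + 0.6367) = 435.13 × 0.3799 = 165.31 W/m².

165 W/m²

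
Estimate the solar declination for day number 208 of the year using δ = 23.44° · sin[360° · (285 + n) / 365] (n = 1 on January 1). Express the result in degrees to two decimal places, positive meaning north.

360 × (285 + 208) / 365 = 486.247°; sin(486.247°) = 0.8065.
δ = 23.44 × 0.8065 = 18.904° ≈ +18.90°.

+18.90°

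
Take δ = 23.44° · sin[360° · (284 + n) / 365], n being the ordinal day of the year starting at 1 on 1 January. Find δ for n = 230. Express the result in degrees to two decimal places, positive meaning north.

360 × (284 + 230) / 365 = 506.959°; sin(506.959°) = 0.5452.
δ = 23.44 × 0.5452 = 12.779° ≈ +12.78°.

+12.78°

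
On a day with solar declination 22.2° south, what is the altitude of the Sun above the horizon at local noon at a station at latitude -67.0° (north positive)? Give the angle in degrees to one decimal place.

45.2°

At local solar noon the hour angle is zero, so the elevation is 90° − |φ − δ| = 90° − |-67.0° − (-22.2°)| = 90° − 44.8° = 45.2°.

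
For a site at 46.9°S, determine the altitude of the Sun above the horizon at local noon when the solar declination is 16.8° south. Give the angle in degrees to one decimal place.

59.9°

At local solar noon the hour angle is zero, so the elevation is 90° − |φ − δ| = 90° − |-46.9° − (-16.8°)| = 90° − 30.1° = 59.9°.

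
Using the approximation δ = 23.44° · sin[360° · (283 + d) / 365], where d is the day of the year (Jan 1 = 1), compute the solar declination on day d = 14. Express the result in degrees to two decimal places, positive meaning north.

360 × (283 + 14) / 365 = 292.932°; sin(292.932°) = -0.9210.
δ = 23.44 × -0.9210 = -21.588° ≈ -21.59°.

-21.59°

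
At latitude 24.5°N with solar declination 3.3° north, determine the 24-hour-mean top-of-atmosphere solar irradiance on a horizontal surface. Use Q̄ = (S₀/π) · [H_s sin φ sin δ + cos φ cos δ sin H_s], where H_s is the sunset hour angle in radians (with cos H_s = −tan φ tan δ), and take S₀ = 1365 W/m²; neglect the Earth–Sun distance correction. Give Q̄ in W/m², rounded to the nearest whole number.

411 W/m²

−tan φ tan δ = −(0.4557)(0.0577) = -0.0263; H_s = arccos(-0.0263) = 91.51°. In radians, H_s = 1.5972.
H_s sin φ sin δ = 1.5972 × 0.4147 × 0.0576 = 0.0382.
cos φ cos δ sin H_s = 0.9100 × 0.9983 × 0.9997 = 0.9082.
Q̄ = (1365/π) × (0.0382 + 0.9082) = 434.49 × 0.9464 = 411.20 W/m².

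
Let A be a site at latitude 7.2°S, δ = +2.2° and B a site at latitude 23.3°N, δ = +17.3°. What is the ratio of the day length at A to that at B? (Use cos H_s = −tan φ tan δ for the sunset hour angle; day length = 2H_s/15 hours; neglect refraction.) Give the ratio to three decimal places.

A: H_s = arccos(−tan -7.2° · tan 2.2°) = 89.72°, so 2H_s/15 = 11.9627 h.
B: H_s = arccos(−tan 23.3° · tan 17.3°) = 97.71°, so 2H_s/15 = 13.0280 h.
Ratio A/B = 11.9627 / 13.0280 = 0.9182.

0.918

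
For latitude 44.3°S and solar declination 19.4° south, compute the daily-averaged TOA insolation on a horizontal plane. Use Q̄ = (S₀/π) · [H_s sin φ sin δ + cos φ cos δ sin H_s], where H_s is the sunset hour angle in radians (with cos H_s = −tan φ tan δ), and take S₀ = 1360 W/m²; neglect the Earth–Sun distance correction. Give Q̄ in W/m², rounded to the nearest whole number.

467 W/m²

−tan φ tan δ = −(-0.9759)(-0.3522) = -0.3437; H_s = arccos(-0.3437) = 110.10°. In radians, H_s = 1.9216.
H_s sin φ sin δ = 1.9216 × -0.6984 × -0.3322 = 0.4458.
cos φ cos δ sin H_s = 0.7157 × 0.9432 × 0.9391 = 0.6339.
Q̄ = (1360/π) × (0.4458 + 0.6339) = 432.90 × 1.0797 = 467.40 W/m².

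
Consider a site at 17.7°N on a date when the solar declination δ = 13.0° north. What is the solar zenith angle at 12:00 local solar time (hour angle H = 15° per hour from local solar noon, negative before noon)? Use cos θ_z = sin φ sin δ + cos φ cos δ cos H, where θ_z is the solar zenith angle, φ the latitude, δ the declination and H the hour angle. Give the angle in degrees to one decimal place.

Hour angle H = 15° × (12 − 12) = 0.00°.
cos θ_z = sin(17.7°) sin(13.0°) + cos(17.7°) cos(13.0°) cos(0.00°) = 0.0684 + 0.9282 = 0.9966.
θ_z = arccos(0.9966) = 4.73°.

4.7°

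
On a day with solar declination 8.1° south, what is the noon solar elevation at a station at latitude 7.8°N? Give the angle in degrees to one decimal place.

74.1°

At local solar noon the hour angle is zero, so the elevation is 90° − |φ − δ| = 90° − |7.8° − (-8.1°)| = 90° − 15.9° = 74.1°.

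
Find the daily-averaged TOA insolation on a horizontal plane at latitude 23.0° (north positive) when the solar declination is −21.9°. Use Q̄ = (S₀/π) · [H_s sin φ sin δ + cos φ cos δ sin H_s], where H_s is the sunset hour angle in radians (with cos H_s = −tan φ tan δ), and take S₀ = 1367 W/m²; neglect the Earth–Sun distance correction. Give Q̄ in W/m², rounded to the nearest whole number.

277 W/m²

cos H_s = −tan(23.0°) · tan(-21.9°) = 0.1706, so H_s = arccos(0.1706) = 80.18°. In radians, H_s = 1.3994.
H_s sin φ sin δ = 1.3994 × 0.3907 × -0.3730 = -0.2039.
cos φ cos δ sin H_s = 0.9205 × 0.9278 × 0.9853 = 0.8415.
Q̄ = (1367/π) × (-0.2039 + 0.8415) = 435.13 × 0.6376 = 277.44 W/m².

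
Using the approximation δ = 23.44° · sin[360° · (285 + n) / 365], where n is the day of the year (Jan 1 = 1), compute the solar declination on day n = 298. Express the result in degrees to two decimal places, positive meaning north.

360 × (285 + 298) / 365 = 575.014°; sin(575.014°) = -0.5738.
δ = 23.44 × -0.5738 = -13.450° ≈ -13.45°.

-13.45°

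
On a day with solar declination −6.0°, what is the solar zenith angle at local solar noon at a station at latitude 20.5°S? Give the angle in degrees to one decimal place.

At local solar noon the hour angle is zero, so the zenith angle is |φ − δ| = |-20.5° − (-6.0°)| = 14.5°.

14.5°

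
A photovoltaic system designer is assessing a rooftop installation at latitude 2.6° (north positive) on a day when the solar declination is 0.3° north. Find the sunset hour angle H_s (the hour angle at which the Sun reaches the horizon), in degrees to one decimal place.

90.0°

The sunset hour angle satisfies cos H_s = −tan φ tan δ = -0.0002, giving H_s = 90.01°.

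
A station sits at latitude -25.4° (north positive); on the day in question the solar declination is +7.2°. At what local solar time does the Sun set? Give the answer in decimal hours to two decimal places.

17.77 h

cos H_s = −tan(-25.4°) · tan(7.2°) = 0.0600, so H_s = arccos(0.0600) = 86.56°.
Sunset is at 12 + H_s/15 = 12 + 5.771 = 17.771 h local solar time.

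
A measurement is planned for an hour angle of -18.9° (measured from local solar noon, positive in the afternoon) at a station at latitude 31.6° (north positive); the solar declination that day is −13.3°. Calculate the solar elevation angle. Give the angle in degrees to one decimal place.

cos θ_z = sin φ sin δ + cos φ cos δ cos H = (0.5240)(-0.2300) + (0.8517)(0.9732)(0.9461) = 0.6637.
θ_z = arccos(0.6637) = 48.42°, so the elevation is 90° − 48.42° = 41.58°.

41.6°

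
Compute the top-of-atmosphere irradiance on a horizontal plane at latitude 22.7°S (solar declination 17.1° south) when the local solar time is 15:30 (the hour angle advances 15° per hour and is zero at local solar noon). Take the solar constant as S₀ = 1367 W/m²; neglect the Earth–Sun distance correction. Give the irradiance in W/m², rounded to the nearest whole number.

Hour angle H = 15° × (15.5 − 12) = 52.50°.
cos θ_z = sin φ sin δ + cos φ cos δ cos H = (-0.3859)(-0.2940) + (0.9225)(0.9558)(0.6088) = 0.6502.
Top-of-atmosphere irradiance = S₀ cos θ_z = 1367 × 0.6502 = 888.82 W/m².

889 W/m²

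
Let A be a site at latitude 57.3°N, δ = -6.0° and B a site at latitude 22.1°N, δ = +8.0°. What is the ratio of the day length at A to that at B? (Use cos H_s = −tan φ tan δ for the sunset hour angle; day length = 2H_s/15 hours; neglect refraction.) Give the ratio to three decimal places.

0.864

A: H_s = arccos(−tan 57.3° · tan -6.0°) = 80.58°, so 2H_s/15 = 10.7440 h.
B: H_s = arccos(−tan 22.1° · tan 8.0°) = 93.27°, so 2H_s/15 = 12.4360 h.
Ratio A/B = 10.7440 / 12.4360 = 0.8639.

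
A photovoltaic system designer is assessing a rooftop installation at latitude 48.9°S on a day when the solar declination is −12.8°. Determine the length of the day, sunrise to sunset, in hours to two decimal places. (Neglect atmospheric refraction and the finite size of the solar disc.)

The sunset hour angle satisfies cos H_s = −tan φ tan δ = -0.2604, giving H_s = 105.09°.
Day length = 2 H_s / 15° h⁻¹ = 210.18° / 15 = 14.012 h.

14.01 hours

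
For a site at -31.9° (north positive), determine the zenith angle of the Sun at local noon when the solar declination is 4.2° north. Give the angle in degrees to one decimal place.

At local solar noon the hour angle is zero, so the zenith angle is |φ − δ| = |-31.9° − (4.2°)| = 36.1°.

36.1°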